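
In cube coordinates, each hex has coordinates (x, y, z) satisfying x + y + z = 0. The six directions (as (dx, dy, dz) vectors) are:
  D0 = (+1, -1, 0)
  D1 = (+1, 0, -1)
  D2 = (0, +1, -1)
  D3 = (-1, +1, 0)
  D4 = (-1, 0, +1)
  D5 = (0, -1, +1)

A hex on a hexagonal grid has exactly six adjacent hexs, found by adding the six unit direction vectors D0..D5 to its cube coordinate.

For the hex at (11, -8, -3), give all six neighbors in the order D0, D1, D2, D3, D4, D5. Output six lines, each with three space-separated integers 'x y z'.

Answer: 12 -9 -3
12 -8 -4
11 -7 -4
10 -7 -3
10 -8 -2
11 -9 -2

Derivation:
Center: (11, -8, -3). Add each direction:
  D0: (11, -8, -3) + (1, -1, 0) = (12, -9, -3)
  D1: (11, -8, -3) + (1, 0, -1) = (12, -8, -4)
  D2: (11, -8, -3) + (0, 1, -1) = (11, -7, -4)
  D3: (11, -8, -3) + (-1, 1, 0) = (10, -7, -3)
  D4: (11, -8, -3) + (-1, 0, 1) = (10, -8, -2)
  D5: (11, -8, -3) + (0, -1, 1) = (11, -9, -2)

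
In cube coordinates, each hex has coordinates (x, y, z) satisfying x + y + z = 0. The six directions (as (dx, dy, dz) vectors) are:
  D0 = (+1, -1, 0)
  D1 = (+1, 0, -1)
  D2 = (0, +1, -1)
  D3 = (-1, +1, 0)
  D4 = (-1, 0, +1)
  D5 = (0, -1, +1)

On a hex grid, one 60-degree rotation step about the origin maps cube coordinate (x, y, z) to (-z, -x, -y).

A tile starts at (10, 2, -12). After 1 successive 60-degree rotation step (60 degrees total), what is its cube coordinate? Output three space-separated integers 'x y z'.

Start: (10, 2, -12)
Step 1: (10, 2, -12) -> (-(-12), -(10), -(2)) = (12, -10, -2)

Answer: 12 -10 -2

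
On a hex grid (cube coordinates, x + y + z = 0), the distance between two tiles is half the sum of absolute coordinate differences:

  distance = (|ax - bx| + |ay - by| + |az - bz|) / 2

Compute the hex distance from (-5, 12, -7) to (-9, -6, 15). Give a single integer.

Answer: 22

Derivation:
|ax - bx| = |-5 - (-9)| = 4
|ay - by| = |12 - (-6)| = 18
|az - bz| = |-7 - 15| = 22
distance = (4 + 18 + 22) / 2 = 44 / 2 = 22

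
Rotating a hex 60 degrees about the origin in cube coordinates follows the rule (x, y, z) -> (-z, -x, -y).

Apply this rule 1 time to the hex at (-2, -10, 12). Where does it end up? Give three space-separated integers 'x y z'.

Start: (-2, -10, 12)
Step 1: (-2, -10, 12) -> (-(12), -(-2), -(-10)) = (-12, 2, 10)

Answer: -12 2 10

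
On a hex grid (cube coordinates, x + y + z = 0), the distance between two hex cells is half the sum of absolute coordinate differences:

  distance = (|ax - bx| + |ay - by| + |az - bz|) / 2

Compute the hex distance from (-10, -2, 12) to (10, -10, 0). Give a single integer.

Answer: 20

Derivation:
|ax - bx| = |-10 - 10| = 20
|ay - by| = |-2 - (-10)| = 8
|az - bz| = |12 - 0| = 12
distance = (20 + 8 + 12) / 2 = 40 / 2 = 20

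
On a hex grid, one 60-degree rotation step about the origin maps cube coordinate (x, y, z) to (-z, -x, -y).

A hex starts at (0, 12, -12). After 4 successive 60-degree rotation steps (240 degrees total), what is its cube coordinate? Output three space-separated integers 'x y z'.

Answer: -12 0 12

Derivation:
Start: (0, 12, -12)
Step 1: (0, 12, -12) -> (-(-12), -(0), -(12)) = (12, 0, -12)
Step 2: (12, 0, -12) -> (-(-12), -(12), -(0)) = (12, -12, 0)
Step 3: (12, -12, 0) -> (-(0), -(12), -(-12)) = (0, -12, 12)
Step 4: (0, -12, 12) -> (-(12), -(0), -(-12)) = (-12, 0, 12)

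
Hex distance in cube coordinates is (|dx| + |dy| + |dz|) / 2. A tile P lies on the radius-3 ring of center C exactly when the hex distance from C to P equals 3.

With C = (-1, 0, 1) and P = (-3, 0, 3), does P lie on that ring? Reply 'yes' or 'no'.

|px - cx| = |-3 - (-1)| = 2
|py - cy| = |0 - 0| = 0
|pz - cz| = |3 - 1| = 2
distance = (2+0+2)/2 = 4/2 = 2
radius = 3; distance != radius -> no

Answer: no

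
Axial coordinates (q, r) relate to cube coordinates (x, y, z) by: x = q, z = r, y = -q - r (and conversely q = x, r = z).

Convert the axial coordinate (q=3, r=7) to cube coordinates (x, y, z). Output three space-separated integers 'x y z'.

x = q = 3
z = r = 7
y = -x - z = -(3) - (7) = -10

Answer: 3 -10 7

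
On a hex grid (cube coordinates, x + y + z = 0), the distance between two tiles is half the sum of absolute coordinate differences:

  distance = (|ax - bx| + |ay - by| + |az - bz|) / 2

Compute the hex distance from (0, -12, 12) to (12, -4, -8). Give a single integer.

|ax - bx| = |0 - 12| = 12
|ay - by| = |-12 - (-4)| = 8
|az - bz| = |12 - (-8)| = 20
distance = (12 + 8 + 20) / 2 = 40 / 2 = 20

Answer: 20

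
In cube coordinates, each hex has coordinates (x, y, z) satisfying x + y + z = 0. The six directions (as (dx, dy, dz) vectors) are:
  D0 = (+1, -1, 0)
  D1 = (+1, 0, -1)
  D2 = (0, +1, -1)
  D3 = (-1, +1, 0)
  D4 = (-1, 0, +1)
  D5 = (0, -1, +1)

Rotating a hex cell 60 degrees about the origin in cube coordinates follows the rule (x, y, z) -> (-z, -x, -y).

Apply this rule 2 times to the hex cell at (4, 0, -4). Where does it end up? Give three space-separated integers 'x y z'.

Start: (4, 0, -4)
Step 1: (4, 0, -4) -> (-(-4), -(4), -(0)) = (4, -4, 0)
Step 2: (4, -4, 0) -> (-(0), -(4), -(-4)) = (0, -4, 4)

Answer: 0 -4 4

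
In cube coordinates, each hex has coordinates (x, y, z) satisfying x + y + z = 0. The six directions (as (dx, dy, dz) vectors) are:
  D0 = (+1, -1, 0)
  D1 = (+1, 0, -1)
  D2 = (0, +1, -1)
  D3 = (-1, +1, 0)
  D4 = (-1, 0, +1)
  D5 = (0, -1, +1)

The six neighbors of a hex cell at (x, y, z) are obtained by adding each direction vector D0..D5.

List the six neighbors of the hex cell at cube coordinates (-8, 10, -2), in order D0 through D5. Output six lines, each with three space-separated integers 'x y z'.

Center: (-8, 10, -2). Add each direction:
  D0: (-8, 10, -2) + (1, -1, 0) = (-7, 9, -2)
  D1: (-8, 10, -2) + (1, 0, -1) = (-7, 10, -3)
  D2: (-8, 10, -2) + (0, 1, -1) = (-8, 11, -3)
  D3: (-8, 10, -2) + (-1, 1, 0) = (-9, 11, -2)
  D4: (-8, 10, -2) + (-1, 0, 1) = (-9, 10, -1)
  D5: (-8, 10, -2) + (0, -1, 1) = (-8, 9, -1)

Answer: -7 9 -2
-7 10 -3
-8 11 -3
-9 11 -2
-9 10 -1
-8 9 -1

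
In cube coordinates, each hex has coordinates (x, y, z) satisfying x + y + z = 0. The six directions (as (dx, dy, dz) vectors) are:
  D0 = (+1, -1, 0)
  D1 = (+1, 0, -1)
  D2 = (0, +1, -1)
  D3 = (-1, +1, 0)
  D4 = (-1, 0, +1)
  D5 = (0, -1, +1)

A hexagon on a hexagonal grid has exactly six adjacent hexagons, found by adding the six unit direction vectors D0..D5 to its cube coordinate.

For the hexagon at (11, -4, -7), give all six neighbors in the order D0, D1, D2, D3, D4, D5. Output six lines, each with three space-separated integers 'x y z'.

Center: (11, -4, -7). Add each direction:
  D0: (11, -4, -7) + (1, -1, 0) = (12, -5, -7)
  D1: (11, -4, -7) + (1, 0, -1) = (12, -4, -8)
  D2: (11, -4, -7) + (0, 1, -1) = (11, -3, -8)
  D3: (11, -4, -7) + (-1, 1, 0) = (10, -3, -7)
  D4: (11, -4, -7) + (-1, 0, 1) = (10, -4, -6)
  D5: (11, -4, -7) + (0, -1, 1) = (11, -5, -6)

Answer: 12 -5 -7
12 -4 -8
11 -3 -8
10 -3 -7
10 -4 -6
11 -5 -6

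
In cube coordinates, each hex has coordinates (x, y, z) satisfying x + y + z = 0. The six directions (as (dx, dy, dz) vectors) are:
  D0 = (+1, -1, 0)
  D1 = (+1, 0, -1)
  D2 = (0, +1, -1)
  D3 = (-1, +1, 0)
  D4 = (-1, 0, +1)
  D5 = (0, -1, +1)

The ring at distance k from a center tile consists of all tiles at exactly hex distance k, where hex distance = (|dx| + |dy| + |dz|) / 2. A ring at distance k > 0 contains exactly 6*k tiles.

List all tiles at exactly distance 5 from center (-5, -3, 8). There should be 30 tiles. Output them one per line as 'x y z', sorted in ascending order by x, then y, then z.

Answer: -10 -3 13
-10 -2 12
-10 -1 11
-10 0 10
-10 1 9
-10 2 8
-9 -4 13
-9 2 7
-8 -5 13
-8 2 6
-7 -6 13
-7 2 5
-6 -7 13
-6 2 4
-5 -8 13
-5 2 3
-4 -8 12
-4 1 3
-3 -8 11
-3 0 3
-2 -8 10
-2 -1 3
-1 -8 9
-1 -2 3
0 -8 8
0 -7 7
0 -6 6
0 -5 5
0 -4 4
0 -3 3

Derivation:
Walk ring at distance 5 from (-5, -3, 8):
Start at center + D4*5 = (-10, -3, 13)
  hex 0: (-10, -3, 13)
  hex 1: (-9, -4, 13)
  hex 2: (-8, -5, 13)
  hex 3: (-7, -6, 13)
  hex 4: (-6, -7, 13)
  hex 5: (-5, -8, 13)
  hex 6: (-4, -8, 12)
  hex 7: (-3, -8, 11)
  hex 8: (-2, -8, 10)
  hex 9: (-1, -8, 9)
  hex 10: (0, -8, 8)
  hex 11: (0, -7, 7)
  hex 12: (0, -6, 6)
  hex 13: (0, -5, 5)
  hex 14: (0, -4, 4)
  hex 15: (0, -3, 3)
  hex 16: (-1, -2, 3)
  hex 17: (-2, -1, 3)
  hex 18: (-3, 0, 3)
  hex 19: (-4, 1, 3)
  hex 20: (-5, 2, 3)
  hex 21: (-6, 2, 4)
  hex 22: (-7, 2, 5)
  hex 23: (-8, 2, 6)
  hex 24: (-9, 2, 7)
  hex 25: (-10, 2, 8)
  hex 26: (-10, 1, 9)
  hex 27: (-10, 0, 10)
  hex 28: (-10, -1, 11)
  hex 29: (-10, -2, 12)
Sorted: 30 hexes.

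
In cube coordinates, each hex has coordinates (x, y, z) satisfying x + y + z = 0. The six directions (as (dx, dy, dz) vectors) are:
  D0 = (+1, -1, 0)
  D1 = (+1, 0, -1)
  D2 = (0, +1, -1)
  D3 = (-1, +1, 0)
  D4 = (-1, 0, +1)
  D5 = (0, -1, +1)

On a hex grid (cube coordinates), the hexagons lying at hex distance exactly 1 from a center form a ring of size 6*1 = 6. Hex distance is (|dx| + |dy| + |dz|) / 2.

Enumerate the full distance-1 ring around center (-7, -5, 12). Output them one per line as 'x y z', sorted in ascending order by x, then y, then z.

Walk ring at distance 1 from (-7, -5, 12):
Start at center + D4*1 = (-8, -5, 13)
  hex 0: (-8, -5, 13)
  hex 1: (-7, -6, 13)
  hex 2: (-6, -6, 12)
  hex 3: (-6, -5, 11)
  hex 4: (-7, -4, 11)
  hex 5: (-8, -4, 12)
Sorted: 6 hexes.

Answer: -8 -5 13
-8 -4 12
-7 -6 13
-7 -4 11
-6 -6 12
-6 -5 11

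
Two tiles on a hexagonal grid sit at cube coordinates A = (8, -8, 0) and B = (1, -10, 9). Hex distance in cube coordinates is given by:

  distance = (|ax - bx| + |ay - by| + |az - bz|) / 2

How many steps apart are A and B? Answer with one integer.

|ax - bx| = |8 - 1| = 7
|ay - by| = |-8 - (-10)| = 2
|az - bz| = |0 - 9| = 9
distance = (7 + 2 + 9) / 2 = 18 / 2 = 9

Answer: 9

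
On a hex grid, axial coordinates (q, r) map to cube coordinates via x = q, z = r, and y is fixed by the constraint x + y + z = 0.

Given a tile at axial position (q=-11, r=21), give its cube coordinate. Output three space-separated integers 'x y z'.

Answer: -11 -10 21

Derivation:
x = q = -11
z = r = 21
y = -x - z = -(-11) - (21) = -10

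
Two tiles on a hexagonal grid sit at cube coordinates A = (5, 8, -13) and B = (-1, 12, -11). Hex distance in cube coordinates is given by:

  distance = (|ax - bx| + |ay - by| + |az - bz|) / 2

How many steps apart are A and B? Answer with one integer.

Answer: 6

Derivation:
|ax - bx| = |5 - (-1)| = 6
|ay - by| = |8 - 12| = 4
|az - bz| = |-13 - (-11)| = 2
distance = (6 + 4 + 2) / 2 = 12 / 2 = 6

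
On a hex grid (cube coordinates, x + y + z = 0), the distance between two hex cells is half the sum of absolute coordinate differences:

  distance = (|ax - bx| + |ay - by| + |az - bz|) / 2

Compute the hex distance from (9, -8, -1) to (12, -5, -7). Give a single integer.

Answer: 6

Derivation:
|ax - bx| = |9 - 12| = 3
|ay - by| = |-8 - (-5)| = 3
|az - bz| = |-1 - (-7)| = 6
distance = (3 + 3 + 6) / 2 = 12 / 2 = 6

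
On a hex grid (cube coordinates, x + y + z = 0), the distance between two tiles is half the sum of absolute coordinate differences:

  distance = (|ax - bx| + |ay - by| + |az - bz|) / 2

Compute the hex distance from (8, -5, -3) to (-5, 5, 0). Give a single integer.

Answer: 13

Derivation:
|ax - bx| = |8 - (-5)| = 13
|ay - by| = |-5 - 5| = 10
|az - bz| = |-3 - 0| = 3
distance = (13 + 10 + 3) / 2 = 26 / 2 = 13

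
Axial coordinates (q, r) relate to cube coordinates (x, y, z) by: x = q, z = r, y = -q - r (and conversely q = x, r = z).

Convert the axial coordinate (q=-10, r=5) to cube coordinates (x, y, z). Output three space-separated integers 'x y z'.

x = q = -10
z = r = 5
y = -x - z = -(-10) - (5) = 5

Answer: -10 5 5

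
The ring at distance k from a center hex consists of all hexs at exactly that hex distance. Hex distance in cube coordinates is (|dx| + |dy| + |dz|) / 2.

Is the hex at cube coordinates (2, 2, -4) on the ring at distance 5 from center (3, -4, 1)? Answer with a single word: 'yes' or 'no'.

Answer: no

Derivation:
|px - cx| = |2 - 3| = 1
|py - cy| = |2 - (-4)| = 6
|pz - cz| = |-4 - 1| = 5
distance = (1+6+5)/2 = 12/2 = 6
radius = 5; distance != radius -> no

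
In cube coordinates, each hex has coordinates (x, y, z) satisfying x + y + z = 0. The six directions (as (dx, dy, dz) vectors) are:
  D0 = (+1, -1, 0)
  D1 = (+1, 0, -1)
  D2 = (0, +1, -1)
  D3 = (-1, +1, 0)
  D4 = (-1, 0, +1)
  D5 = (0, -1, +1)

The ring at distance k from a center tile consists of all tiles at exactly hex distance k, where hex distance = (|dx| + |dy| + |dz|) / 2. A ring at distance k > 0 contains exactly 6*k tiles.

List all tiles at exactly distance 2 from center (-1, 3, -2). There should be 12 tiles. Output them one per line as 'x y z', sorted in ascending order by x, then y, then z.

Answer: -3 3 0
-3 4 -1
-3 5 -2
-2 2 0
-2 5 -3
-1 1 0
-1 5 -4
0 1 -1
0 4 -4
1 1 -2
1 2 -3
1 3 -4

Derivation:
Walk ring at distance 2 from (-1, 3, -2):
Start at center + D4*2 = (-3, 3, 0)
  hex 0: (-3, 3, 0)
  hex 1: (-2, 2, 0)
  hex 2: (-1, 1, 0)
  hex 3: (0, 1, -1)
  hex 4: (1, 1, -2)
  hex 5: (1, 2, -3)
  hex 6: (1, 3, -4)
  hex 7: (0, 4, -4)
  hex 8: (-1, 5, -4)
  hex 9: (-2, 5, -3)
  hex 10: (-3, 5, -2)
  hex 11: (-3, 4, -1)
Sorted: 12 hexes.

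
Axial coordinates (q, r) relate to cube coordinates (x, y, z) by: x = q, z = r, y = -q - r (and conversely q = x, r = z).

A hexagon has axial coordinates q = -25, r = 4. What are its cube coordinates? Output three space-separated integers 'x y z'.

x = q = -25
z = r = 4
y = -x - z = -(-25) - (4) = 21

Answer: -25 21 4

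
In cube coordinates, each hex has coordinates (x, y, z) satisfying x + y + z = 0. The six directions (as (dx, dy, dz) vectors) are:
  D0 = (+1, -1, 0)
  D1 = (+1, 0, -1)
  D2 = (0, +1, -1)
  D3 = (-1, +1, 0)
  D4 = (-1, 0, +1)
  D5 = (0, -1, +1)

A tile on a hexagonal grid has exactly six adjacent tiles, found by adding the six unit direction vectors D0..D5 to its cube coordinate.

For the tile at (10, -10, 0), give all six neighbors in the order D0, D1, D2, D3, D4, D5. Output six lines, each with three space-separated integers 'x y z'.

Answer: 11 -11 0
11 -10 -1
10 -9 -1
9 -9 0
9 -10 1
10 -11 1

Derivation:
Center: (10, -10, 0). Add each direction:
  D0: (10, -10, 0) + (1, -1, 0) = (11, -11, 0)
  D1: (10, -10, 0) + (1, 0, -1) = (11, -10, -1)
  D2: (10, -10, 0) + (0, 1, -1) = (10, -9, -1)
  D3: (10, -10, 0) + (-1, 1, 0) = (9, -9, 0)
  D4: (10, -10, 0) + (-1, 0, 1) = (9, -10, 1)
  D5: (10, -10, 0) + (0, -1, 1) = (10, -11, 1)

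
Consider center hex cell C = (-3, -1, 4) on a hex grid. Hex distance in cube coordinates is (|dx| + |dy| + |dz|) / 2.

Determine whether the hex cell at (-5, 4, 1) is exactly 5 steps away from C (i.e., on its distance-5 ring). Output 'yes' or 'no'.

|px - cx| = |-5 - (-3)| = 2
|py - cy| = |4 - (-1)| = 5
|pz - cz| = |1 - 4| = 3
distance = (2+5+3)/2 = 10/2 = 5
radius = 5; distance == radius -> yes

Answer: yes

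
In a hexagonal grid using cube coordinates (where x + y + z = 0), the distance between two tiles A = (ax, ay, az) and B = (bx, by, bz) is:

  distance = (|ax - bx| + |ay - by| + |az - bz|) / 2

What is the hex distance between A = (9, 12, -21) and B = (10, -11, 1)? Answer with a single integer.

|ax - bx| = |9 - 10| = 1
|ay - by| = |12 - (-11)| = 23
|az - bz| = |-21 - 1| = 22
distance = (1 + 23 + 22) / 2 = 46 / 2 = 23

Answer: 23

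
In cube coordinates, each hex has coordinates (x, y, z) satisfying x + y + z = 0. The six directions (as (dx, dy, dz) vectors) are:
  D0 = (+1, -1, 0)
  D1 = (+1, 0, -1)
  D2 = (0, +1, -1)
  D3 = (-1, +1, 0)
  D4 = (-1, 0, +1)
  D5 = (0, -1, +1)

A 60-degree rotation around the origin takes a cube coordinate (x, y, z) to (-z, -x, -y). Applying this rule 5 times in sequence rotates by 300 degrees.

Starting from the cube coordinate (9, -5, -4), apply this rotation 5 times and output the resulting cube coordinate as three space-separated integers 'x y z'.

Start: (9, -5, -4)
Step 1: (9, -5, -4) -> (-(-4), -(9), -(-5)) = (4, -9, 5)
Step 2: (4, -9, 5) -> (-(5), -(4), -(-9)) = (-5, -4, 9)
Step 3: (-5, -4, 9) -> (-(9), -(-5), -(-4)) = (-9, 5, 4)
Step 4: (-9, 5, 4) -> (-(4), -(-9), -(5)) = (-4, 9, -5)
Step 5: (-4, 9, -5) -> (-(-5), -(-4), -(9)) = (5, 4, -9)

Answer: 5 4 -9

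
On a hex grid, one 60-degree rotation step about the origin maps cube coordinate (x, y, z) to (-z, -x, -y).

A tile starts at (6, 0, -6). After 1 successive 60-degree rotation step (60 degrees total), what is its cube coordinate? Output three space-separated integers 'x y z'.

Start: (6, 0, -6)
Step 1: (6, 0, -6) -> (-(-6), -(6), -(0)) = (6, -6, 0)

Answer: 6 -6 0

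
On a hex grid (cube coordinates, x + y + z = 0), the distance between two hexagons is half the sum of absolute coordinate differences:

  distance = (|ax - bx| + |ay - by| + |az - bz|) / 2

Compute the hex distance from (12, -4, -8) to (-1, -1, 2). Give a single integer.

|ax - bx| = |12 - (-1)| = 13
|ay - by| = |-4 - (-1)| = 3
|az - bz| = |-8 - 2| = 10
distance = (13 + 3 + 10) / 2 = 26 / 2 = 13

Answer: 13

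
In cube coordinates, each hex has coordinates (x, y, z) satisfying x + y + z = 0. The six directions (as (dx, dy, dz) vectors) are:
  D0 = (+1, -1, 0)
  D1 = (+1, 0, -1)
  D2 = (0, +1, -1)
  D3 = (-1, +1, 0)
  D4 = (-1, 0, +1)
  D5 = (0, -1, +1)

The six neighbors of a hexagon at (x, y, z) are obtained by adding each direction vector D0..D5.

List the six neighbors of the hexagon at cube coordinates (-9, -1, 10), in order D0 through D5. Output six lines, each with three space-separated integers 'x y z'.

Answer: -8 -2 10
-8 -1 9
-9 0 9
-10 0 10
-10 -1 11
-9 -2 11

Derivation:
Center: (-9, -1, 10). Add each direction:
  D0: (-9, -1, 10) + (1, -1, 0) = (-8, -2, 10)
  D1: (-9, -1, 10) + (1, 0, -1) = (-8, -1, 9)
  D2: (-9, -1, 10) + (0, 1, -1) = (-9, 0, 9)
  D3: (-9, -1, 10) + (-1, 1, 0) = (-10, 0, 10)
  D4: (-9, -1, 10) + (-1, 0, 1) = (-10, -1, 11)
  D5: (-9, -1, 10) + (0, -1, 1) = (-9, -2, 11)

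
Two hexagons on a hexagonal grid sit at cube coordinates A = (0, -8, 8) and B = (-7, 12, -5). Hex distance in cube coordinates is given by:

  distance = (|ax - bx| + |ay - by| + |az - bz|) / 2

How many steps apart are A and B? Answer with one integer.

|ax - bx| = |0 - (-7)| = 7
|ay - by| = |-8 - 12| = 20
|az - bz| = |8 - (-5)| = 13
distance = (7 + 20 + 13) / 2 = 40 / 2 = 20

Answer: 20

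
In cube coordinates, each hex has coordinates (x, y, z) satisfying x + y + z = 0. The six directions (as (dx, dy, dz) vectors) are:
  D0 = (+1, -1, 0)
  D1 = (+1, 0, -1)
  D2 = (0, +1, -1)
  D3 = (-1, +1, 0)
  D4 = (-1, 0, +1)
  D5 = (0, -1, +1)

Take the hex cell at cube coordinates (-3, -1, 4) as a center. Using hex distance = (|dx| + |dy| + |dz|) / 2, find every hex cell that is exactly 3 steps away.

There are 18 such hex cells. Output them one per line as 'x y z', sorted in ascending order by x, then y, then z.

Walk ring at distance 3 from (-3, -1, 4):
Start at center + D4*3 = (-6, -1, 7)
  hex 0: (-6, -1, 7)
  hex 1: (-5, -2, 7)
  hex 2: (-4, -3, 7)
  hex 3: (-3, -4, 7)
  hex 4: (-2, -4, 6)
  hex 5: (-1, -4, 5)
  hex 6: (0, -4, 4)
  hex 7: (0, -3, 3)
  hex 8: (0, -2, 2)
  hex 9: (0, -1, 1)
  hex 10: (-1, 0, 1)
  hex 11: (-2, 1, 1)
  hex 12: (-3, 2, 1)
  hex 13: (-4, 2, 2)
  hex 14: (-5, 2, 3)
  hex 15: (-6, 2, 4)
  hex 16: (-6, 1, 5)
  hex 17: (-6, 0, 6)
Sorted: 18 hexes.

Answer: -6 -1 7
-6 0 6
-6 1 5
-6 2 4
-5 -2 7
-5 2 3
-4 -3 7
-4 2 2
-3 -4 7
-3 2 1
-2 -4 6
-2 1 1
-1 -4 5
-1 0 1
0 -4 4
0 -3 3
0 -2 2
0 -1 1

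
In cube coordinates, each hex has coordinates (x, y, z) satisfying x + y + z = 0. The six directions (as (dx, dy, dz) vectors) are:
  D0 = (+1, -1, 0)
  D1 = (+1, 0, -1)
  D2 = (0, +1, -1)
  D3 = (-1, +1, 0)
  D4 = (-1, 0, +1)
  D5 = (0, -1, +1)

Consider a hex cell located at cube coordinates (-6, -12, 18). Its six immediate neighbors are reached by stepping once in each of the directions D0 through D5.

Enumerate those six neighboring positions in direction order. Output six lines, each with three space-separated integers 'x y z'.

Answer: -5 -13 18
-5 -12 17
-6 -11 17
-7 -11 18
-7 -12 19
-6 -13 19

Derivation:
Center: (-6, -12, 18). Add each direction:
  D0: (-6, -12, 18) + (1, -1, 0) = (-5, -13, 18)
  D1: (-6, -12, 18) + (1, 0, -1) = (-5, -12, 17)
  D2: (-6, -12, 18) + (0, 1, -1) = (-6, -11, 17)
  D3: (-6, -12, 18) + (-1, 1, 0) = (-7, -11, 18)
  D4: (-6, -12, 18) + (-1, 0, 1) = (-7, -12, 19)
  D5: (-6, -12, 18) + (0, -1, 1) = (-6, -13, 19)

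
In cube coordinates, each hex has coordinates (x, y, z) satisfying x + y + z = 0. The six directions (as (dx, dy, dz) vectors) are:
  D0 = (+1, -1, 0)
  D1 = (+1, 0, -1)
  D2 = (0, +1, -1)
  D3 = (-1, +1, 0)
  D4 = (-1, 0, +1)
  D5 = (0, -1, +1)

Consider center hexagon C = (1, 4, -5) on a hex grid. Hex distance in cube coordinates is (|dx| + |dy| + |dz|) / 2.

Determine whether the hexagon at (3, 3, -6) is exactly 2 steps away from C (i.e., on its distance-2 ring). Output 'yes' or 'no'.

|px - cx| = |3 - 1| = 2
|py - cy| = |3 - 4| = 1
|pz - cz| = |-6 - (-5)| = 1
distance = (2+1+1)/2 = 4/2 = 2
radius = 2; distance == radius -> yes

Answer: yes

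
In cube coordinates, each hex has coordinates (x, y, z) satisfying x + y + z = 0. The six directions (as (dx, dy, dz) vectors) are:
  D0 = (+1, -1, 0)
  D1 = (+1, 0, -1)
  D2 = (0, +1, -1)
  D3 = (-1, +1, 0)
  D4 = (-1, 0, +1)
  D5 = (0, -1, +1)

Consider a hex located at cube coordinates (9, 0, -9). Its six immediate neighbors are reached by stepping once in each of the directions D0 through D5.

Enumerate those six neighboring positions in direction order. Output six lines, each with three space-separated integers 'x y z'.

Answer: 10 -1 -9
10 0 -10
9 1 -10
8 1 -9
8 0 -8
9 -1 -8

Derivation:
Center: (9, 0, -9). Add each direction:
  D0: (9, 0, -9) + (1, -1, 0) = (10, -1, -9)
  D1: (9, 0, -9) + (1, 0, -1) = (10, 0, -10)
  D2: (9, 0, -9) + (0, 1, -1) = (9, 1, -10)
  D3: (9, 0, -9) + (-1, 1, 0) = (8, 1, -9)
  D4: (9, 0, -9) + (-1, 0, 1) = (8, 0, -8)
  D5: (9, 0, -9) + (0, -1, 1) = (9, -1, -8)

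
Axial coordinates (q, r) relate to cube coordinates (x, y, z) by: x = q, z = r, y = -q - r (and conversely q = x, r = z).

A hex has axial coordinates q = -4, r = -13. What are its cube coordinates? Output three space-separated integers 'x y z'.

Answer: -4 17 -13

Derivation:
x = q = -4
z = r = -13
y = -x - z = -(-4) - (-13) = 17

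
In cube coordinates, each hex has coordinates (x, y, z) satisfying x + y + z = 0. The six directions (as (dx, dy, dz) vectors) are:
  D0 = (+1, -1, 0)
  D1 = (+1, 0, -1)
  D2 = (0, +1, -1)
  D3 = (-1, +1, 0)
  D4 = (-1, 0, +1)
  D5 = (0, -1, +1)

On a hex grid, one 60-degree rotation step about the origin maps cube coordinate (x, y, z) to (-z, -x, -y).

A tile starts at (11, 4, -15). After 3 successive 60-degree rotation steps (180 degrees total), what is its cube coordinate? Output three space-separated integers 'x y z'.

Answer: -11 -4 15

Derivation:
Start: (11, 4, -15)
Step 1: (11, 4, -15) -> (-(-15), -(11), -(4)) = (15, -11, -4)
Step 2: (15, -11, -4) -> (-(-4), -(15), -(-11)) = (4, -15, 11)
Step 3: (4, -15, 11) -> (-(11), -(4), -(-15)) = (-11, -4, 15)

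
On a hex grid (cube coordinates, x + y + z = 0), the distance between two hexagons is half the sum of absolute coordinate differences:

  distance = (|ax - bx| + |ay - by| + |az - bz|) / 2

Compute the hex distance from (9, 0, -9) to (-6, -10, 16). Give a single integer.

Answer: 25

Derivation:
|ax - bx| = |9 - (-6)| = 15
|ay - by| = |0 - (-10)| = 10
|az - bz| = |-9 - 16| = 25
distance = (15 + 10 + 25) / 2 = 50 / 2 = 25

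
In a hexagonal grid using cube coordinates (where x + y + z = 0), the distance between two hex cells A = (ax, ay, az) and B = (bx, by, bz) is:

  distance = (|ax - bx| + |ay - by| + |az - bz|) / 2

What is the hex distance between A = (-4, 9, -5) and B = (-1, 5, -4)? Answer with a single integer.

|ax - bx| = |-4 - (-1)| = 3
|ay - by| = |9 - 5| = 4
|az - bz| = |-5 - (-4)| = 1
distance = (3 + 4 + 1) / 2 = 8 / 2 = 4

Answer: 4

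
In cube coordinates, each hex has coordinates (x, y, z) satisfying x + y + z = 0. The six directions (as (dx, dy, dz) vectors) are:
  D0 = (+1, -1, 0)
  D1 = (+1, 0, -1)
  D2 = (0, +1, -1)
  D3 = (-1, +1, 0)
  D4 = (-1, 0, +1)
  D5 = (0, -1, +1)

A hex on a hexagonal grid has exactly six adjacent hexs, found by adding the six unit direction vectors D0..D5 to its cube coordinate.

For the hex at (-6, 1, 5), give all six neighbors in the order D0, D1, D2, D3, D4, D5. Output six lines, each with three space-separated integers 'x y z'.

Answer: -5 0 5
-5 1 4
-6 2 4
-7 2 5
-7 1 6
-6 0 6

Derivation:
Center: (-6, 1, 5). Add each direction:
  D0: (-6, 1, 5) + (1, -1, 0) = (-5, 0, 5)
  D1: (-6, 1, 5) + (1, 0, -1) = (-5, 1, 4)
  D2: (-6, 1, 5) + (0, 1, -1) = (-6, 2, 4)
  D3: (-6, 1, 5) + (-1, 1, 0) = (-7, 2, 5)
  D4: (-6, 1, 5) + (-1, 0, 1) = (-7, 1, 6)
  D5: (-6, 1, 5) + (0, -1, 1) = (-6, 0, 6)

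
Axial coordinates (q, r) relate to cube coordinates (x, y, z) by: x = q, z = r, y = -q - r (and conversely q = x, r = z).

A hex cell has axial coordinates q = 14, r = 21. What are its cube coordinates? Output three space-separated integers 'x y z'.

Answer: 14 -35 21

Derivation:
x = q = 14
z = r = 21
y = -x - z = -(14) - (21) = -35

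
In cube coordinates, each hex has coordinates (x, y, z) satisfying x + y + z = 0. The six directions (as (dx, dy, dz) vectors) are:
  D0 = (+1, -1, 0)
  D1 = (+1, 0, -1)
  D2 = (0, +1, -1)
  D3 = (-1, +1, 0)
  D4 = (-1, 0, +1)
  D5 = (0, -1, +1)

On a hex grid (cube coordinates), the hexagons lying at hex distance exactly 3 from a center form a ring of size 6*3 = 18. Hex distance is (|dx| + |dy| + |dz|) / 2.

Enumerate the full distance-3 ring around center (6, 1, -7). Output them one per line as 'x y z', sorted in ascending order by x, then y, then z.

Answer: 3 1 -4
3 2 -5
3 3 -6
3 4 -7
4 0 -4
4 4 -8
5 -1 -4
5 4 -9
6 -2 -4
6 4 -10
7 -2 -5
7 3 -10
8 -2 -6
8 2 -10
9 -2 -7
9 -1 -8
9 0 -9
9 1 -10

Derivation:
Walk ring at distance 3 from (6, 1, -7):
Start at center + D4*3 = (3, 1, -4)
  hex 0: (3, 1, -4)
  hex 1: (4, 0, -4)
  hex 2: (5, -1, -4)
  hex 3: (6, -2, -4)
  hex 4: (7, -2, -5)
  hex 5: (8, -2, -6)
  hex 6: (9, -2, -7)
  hex 7: (9, -1, -8)
  hex 8: (9, 0, -9)
  hex 9: (9, 1, -10)
  hex 10: (8, 2, -10)
  hex 11: (7, 3, -10)
  hex 12: (6, 4, -10)
  hex 13: (5, 4, -9)
  hex 14: (4, 4, -8)
  hex 15: (3, 4, -7)
  hex 16: (3, 3, -6)
  hex 17: (3, 2, -5)
Sorted: 18 hexes.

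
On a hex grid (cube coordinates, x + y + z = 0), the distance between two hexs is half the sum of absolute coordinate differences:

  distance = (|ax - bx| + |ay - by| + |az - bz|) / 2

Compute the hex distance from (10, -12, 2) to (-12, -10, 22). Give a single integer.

|ax - bx| = |10 - (-12)| = 22
|ay - by| = |-12 - (-10)| = 2
|az - bz| = |2 - 22| = 20
distance = (22 + 2 + 20) / 2 = 44 / 2 = 22

Answer: 22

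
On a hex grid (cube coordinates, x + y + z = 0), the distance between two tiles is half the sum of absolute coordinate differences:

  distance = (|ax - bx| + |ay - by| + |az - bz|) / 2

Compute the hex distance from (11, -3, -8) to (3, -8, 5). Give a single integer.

|ax - bx| = |11 - 3| = 8
|ay - by| = |-3 - (-8)| = 5
|az - bz| = |-8 - 5| = 13
distance = (8 + 5 + 13) / 2 = 26 / 2 = 13

Answer: 13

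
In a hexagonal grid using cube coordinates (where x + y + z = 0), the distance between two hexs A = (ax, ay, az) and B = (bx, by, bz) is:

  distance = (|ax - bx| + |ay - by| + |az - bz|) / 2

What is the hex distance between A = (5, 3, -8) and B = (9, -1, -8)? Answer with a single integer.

Answer: 4

Derivation:
|ax - bx| = |5 - 9| = 4
|ay - by| = |3 - (-1)| = 4
|az - bz| = |-8 - (-8)| = 0
distance = (4 + 4 + 0) / 2 = 8 / 2 = 4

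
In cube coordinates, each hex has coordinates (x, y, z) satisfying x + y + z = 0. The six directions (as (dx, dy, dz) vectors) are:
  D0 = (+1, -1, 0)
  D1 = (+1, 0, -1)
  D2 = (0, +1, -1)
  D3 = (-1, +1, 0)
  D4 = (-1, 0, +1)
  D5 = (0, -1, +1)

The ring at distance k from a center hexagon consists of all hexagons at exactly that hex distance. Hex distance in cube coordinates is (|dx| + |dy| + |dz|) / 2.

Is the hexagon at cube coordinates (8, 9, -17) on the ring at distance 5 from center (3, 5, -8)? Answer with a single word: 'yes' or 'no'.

Answer: no

Derivation:
|px - cx| = |8 - 3| = 5
|py - cy| = |9 - 5| = 4
|pz - cz| = |-17 - (-8)| = 9
distance = (5+4+9)/2 = 18/2 = 9
radius = 5; distance != radius -> no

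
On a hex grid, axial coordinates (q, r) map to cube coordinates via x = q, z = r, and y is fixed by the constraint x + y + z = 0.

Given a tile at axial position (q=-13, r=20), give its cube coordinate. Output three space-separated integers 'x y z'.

Answer: -13 -7 20

Derivation:
x = q = -13
z = r = 20
y = -x - z = -(-13) - (20) = -7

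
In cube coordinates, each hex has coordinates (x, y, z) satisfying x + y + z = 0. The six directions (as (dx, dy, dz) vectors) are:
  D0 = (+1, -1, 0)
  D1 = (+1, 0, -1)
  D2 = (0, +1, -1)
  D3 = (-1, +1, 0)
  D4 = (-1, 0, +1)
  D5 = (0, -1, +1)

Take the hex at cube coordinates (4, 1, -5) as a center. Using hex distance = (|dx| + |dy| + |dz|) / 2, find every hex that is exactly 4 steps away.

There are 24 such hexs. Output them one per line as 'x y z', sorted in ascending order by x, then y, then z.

Walk ring at distance 4 from (4, 1, -5):
Start at center + D4*4 = (0, 1, -1)
  hex 0: (0, 1, -1)
  hex 1: (1, 0, -1)
  hex 2: (2, -1, -1)
  hex 3: (3, -2, -1)
  hex 4: (4, -3, -1)
  hex 5: (5, -3, -2)
  hex 6: (6, -3, -3)
  hex 7: (7, -3, -4)
  hex 8: (8, -3, -5)
  hex 9: (8, -2, -6)
  hex 10: (8, -1, -7)
  hex 11: (8, 0, -8)
  hex 12: (8, 1, -9)
  hex 13: (7, 2, -9)
  hex 14: (6, 3, -9)
  hex 15: (5, 4, -9)
  hex 16: (4, 5, -9)
  hex 17: (3, 5, -8)
  hex 18: (2, 5, -7)
  hex 19: (1, 5, -6)
  hex 20: (0, 5, -5)
  hex 21: (0, 4, -4)
  hex 22: (0, 3, -3)
  hex 23: (0, 2, -2)
Sorted: 24 hexes.

Answer: 0 1 -1
0 2 -2
0 3 -3
0 4 -4
0 5 -5
1 0 -1
1 5 -6
2 -1 -1
2 5 -7
3 -2 -1
3 5 -8
4 -3 -1
4 5 -9
5 -3 -2
5 4 -9
6 -3 -3
6 3 -9
7 -3 -4
7 2 -9
8 -3 -5
8 -2 -6
8 -1 -7
8 0 -8
8 1 -9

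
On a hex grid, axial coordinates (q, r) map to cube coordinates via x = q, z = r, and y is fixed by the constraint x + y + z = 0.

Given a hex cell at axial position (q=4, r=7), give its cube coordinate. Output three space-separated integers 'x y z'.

x = q = 4
z = r = 7
y = -x - z = -(4) - (7) = -11

Answer: 4 -11 7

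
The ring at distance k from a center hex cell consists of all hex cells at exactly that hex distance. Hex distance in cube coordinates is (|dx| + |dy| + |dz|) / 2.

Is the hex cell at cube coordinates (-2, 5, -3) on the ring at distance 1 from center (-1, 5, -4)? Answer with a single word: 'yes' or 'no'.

Answer: yes

Derivation:
|px - cx| = |-2 - (-1)| = 1
|py - cy| = |5 - 5| = 0
|pz - cz| = |-3 - (-4)| = 1
distance = (1+0+1)/2 = 2/2 = 1
radius = 1; distance == radius -> yes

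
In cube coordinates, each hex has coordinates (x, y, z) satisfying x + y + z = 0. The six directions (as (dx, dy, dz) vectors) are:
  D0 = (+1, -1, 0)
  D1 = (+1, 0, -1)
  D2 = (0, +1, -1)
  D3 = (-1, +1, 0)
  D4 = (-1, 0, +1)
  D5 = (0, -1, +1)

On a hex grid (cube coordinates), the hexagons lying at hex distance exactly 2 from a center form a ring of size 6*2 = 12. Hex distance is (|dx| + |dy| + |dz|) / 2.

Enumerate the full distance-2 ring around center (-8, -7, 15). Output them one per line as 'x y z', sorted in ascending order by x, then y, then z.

Walk ring at distance 2 from (-8, -7, 15):
Start at center + D4*2 = (-10, -7, 17)
  hex 0: (-10, -7, 17)
  hex 1: (-9, -8, 17)
  hex 2: (-8, -9, 17)
  hex 3: (-7, -9, 16)
  hex 4: (-6, -9, 15)
  hex 5: (-6, -8, 14)
  hex 6: (-6, -7, 13)
  hex 7: (-7, -6, 13)
  hex 8: (-8, -5, 13)
  hex 9: (-9, -5, 14)
  hex 10: (-10, -5, 15)
  hex 11: (-10, -6, 16)
Sorted: 12 hexes.

Answer: -10 -7 17
-10 -6 16
-10 -5 15
-9 -8 17
-9 -5 14
-8 -9 17
-8 -5 13
-7 -9 16
-7 -6 13
-6 -9 15
-6 -8 14
-6 -7 13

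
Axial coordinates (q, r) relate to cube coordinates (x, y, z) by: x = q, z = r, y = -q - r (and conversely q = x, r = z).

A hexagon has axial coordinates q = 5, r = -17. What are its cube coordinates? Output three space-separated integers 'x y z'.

Answer: 5 12 -17

Derivation:
x = q = 5
z = r = -17
y = -x - z = -(5) - (-17) = 12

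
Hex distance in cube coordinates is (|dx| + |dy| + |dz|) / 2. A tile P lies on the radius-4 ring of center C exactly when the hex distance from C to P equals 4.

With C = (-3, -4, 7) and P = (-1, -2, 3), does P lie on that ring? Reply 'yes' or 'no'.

|px - cx| = |-1 - (-3)| = 2
|py - cy| = |-2 - (-4)| = 2
|pz - cz| = |3 - 7| = 4
distance = (2+2+4)/2 = 8/2 = 4
radius = 4; distance == radius -> yes

Answer: yes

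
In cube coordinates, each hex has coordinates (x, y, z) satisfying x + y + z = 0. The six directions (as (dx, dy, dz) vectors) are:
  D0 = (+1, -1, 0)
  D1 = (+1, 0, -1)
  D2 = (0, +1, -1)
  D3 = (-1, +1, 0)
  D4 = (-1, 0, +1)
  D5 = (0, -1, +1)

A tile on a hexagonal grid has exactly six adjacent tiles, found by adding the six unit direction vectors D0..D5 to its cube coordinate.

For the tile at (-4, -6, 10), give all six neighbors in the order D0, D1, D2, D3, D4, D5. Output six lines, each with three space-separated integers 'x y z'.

Answer: -3 -7 10
-3 -6 9
-4 -5 9
-5 -5 10
-5 -6 11
-4 -7 11

Derivation:
Center: (-4, -6, 10). Add each direction:
  D0: (-4, -6, 10) + (1, -1, 0) = (-3, -7, 10)
  D1: (-4, -6, 10) + (1, 0, -1) = (-3, -6, 9)
  D2: (-4, -6, 10) + (0, 1, -1) = (-4, -5, 9)
  D3: (-4, -6, 10) + (-1, 1, 0) = (-5, -5, 10)
  D4: (-4, -6, 10) + (-1, 0, 1) = (-5, -6, 11)
  D5: (-4, -6, 10) + (0, -1, 1) = (-4, -7, 11)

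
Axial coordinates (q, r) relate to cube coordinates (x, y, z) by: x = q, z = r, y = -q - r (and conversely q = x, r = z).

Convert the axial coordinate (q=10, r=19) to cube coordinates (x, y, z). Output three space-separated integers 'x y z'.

x = q = 10
z = r = 19
y = -x - z = -(10) - (19) = -29

Answer: 10 -29 19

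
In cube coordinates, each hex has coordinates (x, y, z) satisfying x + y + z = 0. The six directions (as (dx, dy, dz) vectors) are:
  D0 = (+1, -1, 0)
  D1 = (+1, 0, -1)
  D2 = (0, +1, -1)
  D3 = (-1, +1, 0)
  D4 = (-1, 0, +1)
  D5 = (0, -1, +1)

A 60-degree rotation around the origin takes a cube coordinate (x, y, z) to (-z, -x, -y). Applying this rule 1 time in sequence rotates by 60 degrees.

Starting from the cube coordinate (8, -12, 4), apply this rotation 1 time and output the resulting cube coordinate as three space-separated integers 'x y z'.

Start: (8, -12, 4)
Step 1: (8, -12, 4) -> (-(4), -(8), -(-12)) = (-4, -8, 12)

Answer: -4 -8 12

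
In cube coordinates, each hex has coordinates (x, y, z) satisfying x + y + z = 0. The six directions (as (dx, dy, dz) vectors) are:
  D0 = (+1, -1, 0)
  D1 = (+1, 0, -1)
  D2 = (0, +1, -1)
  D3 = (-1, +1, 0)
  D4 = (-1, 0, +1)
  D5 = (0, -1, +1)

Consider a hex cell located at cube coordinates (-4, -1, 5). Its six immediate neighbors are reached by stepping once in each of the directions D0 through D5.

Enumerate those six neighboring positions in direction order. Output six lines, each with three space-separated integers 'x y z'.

Answer: -3 -2 5
-3 -1 4
-4 0 4
-5 0 5
-5 -1 6
-4 -2 6

Derivation:
Center: (-4, -1, 5). Add each direction:
  D0: (-4, -1, 5) + (1, -1, 0) = (-3, -2, 5)
  D1: (-4, -1, 5) + (1, 0, -1) = (-3, -1, 4)
  D2: (-4, -1, 5) + (0, 1, -1) = (-4, 0, 4)
  D3: (-4, -1, 5) + (-1, 1, 0) = (-5, 0, 5)
  D4: (-4, -1, 5) + (-1, 0, 1) = (-5, -1, 6)
  D5: (-4, -1, 5) + (0, -1, 1) = (-4, -2, 6)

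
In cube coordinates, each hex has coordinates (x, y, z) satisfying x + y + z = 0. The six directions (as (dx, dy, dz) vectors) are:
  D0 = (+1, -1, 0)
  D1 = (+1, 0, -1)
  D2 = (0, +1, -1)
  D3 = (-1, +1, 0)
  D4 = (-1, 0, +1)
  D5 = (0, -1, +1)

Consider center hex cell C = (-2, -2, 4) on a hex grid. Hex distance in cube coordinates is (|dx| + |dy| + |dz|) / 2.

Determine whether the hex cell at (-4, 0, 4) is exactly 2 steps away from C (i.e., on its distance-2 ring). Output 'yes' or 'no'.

Answer: yes

Derivation:
|px - cx| = |-4 - (-2)| = 2
|py - cy| = |0 - (-2)| = 2
|pz - cz| = |4 - 4| = 0
distance = (2+2+0)/2 = 4/2 = 2
radius = 2; distance == radius -> yes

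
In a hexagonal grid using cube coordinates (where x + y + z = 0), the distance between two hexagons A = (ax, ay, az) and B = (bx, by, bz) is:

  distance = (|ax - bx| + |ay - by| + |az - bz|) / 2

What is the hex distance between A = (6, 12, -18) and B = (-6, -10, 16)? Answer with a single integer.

|ax - bx| = |6 - (-6)| = 12
|ay - by| = |12 - (-10)| = 22
|az - bz| = |-18 - 16| = 34
distance = (12 + 22 + 34) / 2 = 68 / 2 = 34

Answer: 34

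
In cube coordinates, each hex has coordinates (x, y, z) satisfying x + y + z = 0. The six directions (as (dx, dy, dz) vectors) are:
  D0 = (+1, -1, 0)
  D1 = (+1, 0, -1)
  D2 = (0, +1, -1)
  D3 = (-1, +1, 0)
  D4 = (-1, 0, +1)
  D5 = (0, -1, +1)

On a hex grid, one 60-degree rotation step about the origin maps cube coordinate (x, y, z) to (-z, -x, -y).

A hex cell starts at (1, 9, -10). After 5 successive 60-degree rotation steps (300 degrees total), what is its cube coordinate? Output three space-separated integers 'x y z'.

Answer: -9 10 -1

Derivation:
Start: (1, 9, -10)
Step 1: (1, 9, -10) -> (-(-10), -(1), -(9)) = (10, -1, -9)
Step 2: (10, -1, -9) -> (-(-9), -(10), -(-1)) = (9, -10, 1)
Step 3: (9, -10, 1) -> (-(1), -(9), -(-10)) = (-1, -9, 10)
Step 4: (-1, -9, 10) -> (-(10), -(-1), -(-9)) = (-10, 1, 9)
Step 5: (-10, 1, 9) -> (-(9), -(-10), -(1)) = (-9, 10, -1)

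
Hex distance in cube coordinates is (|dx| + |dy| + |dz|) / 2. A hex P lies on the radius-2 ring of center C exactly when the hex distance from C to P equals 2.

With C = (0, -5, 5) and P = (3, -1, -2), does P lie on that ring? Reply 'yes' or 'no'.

Answer: no

Derivation:
|px - cx| = |3 - 0| = 3
|py - cy| = |-1 - (-5)| = 4
|pz - cz| = |-2 - 5| = 7
distance = (3+4+7)/2 = 14/2 = 7
radius = 2; distance != radius -> no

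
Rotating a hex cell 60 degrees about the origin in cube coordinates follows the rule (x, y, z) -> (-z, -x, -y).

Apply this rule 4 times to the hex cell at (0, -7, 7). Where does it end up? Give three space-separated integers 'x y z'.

Answer: 7 0 -7

Derivation:
Start: (0, -7, 7)
Step 1: (0, -7, 7) -> (-(7), -(0), -(-7)) = (-7, 0, 7)
Step 2: (-7, 0, 7) -> (-(7), -(-7), -(0)) = (-7, 7, 0)
Step 3: (-7, 7, 0) -> (-(0), -(-7), -(7)) = (0, 7, -7)
Step 4: (0, 7, -7) -> (-(-7), -(0), -(7)) = (7, 0, -7)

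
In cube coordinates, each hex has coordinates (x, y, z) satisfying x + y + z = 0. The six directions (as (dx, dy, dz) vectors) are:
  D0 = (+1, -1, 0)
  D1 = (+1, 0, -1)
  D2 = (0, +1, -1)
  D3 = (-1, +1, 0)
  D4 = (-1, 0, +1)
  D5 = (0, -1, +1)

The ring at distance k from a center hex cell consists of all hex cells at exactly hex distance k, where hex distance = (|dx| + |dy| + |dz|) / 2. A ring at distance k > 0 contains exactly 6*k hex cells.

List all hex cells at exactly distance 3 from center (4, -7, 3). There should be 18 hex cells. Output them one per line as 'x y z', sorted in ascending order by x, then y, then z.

Answer: 1 -7 6
1 -6 5
1 -5 4
1 -4 3
2 -8 6
2 -4 2
3 -9 6
3 -4 1
4 -10 6
4 -4 0
5 -10 5
5 -5 0
6 -10 4
6 -6 0
7 -10 3
7 -9 2
7 -8 1
7 -7 0

Derivation:
Walk ring at distance 3 from (4, -7, 3):
Start at center + D4*3 = (1, -7, 6)
  hex 0: (1, -7, 6)
  hex 1: (2, -8, 6)
  hex 2: (3, -9, 6)
  hex 3: (4, -10, 6)
  hex 4: (5, -10, 5)
  hex 5: (6, -10, 4)
  hex 6: (7, -10, 3)
  hex 7: (7, -9, 2)
  hex 8: (7, -8, 1)
  hex 9: (7, -7, 0)
  hex 10: (6, -6, 0)
  hex 11: (5, -5, 0)
  hex 12: (4, -4, 0)
  hex 13: (3, -4, 1)
  hex 14: (2, -4, 2)
  hex 15: (1, -4, 3)
  hex 16: (1, -5, 4)
  hex 17: (1, -6, 5)
Sorted: 18 hexes.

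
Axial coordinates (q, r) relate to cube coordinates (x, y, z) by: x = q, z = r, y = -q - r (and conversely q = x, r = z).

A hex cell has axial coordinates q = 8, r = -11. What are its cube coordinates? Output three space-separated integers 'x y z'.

Answer: 8 3 -11

Derivation:
x = q = 8
z = r = -11
y = -x - z = -(8) - (-11) = 3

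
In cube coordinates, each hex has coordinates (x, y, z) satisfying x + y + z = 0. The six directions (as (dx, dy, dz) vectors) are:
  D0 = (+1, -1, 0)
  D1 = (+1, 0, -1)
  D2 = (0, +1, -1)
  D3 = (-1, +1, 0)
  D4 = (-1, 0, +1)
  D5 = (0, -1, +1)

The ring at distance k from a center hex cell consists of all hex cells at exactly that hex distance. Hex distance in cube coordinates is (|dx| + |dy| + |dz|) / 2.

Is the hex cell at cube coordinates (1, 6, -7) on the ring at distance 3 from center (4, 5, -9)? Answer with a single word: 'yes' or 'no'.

Answer: yes

Derivation:
|px - cx| = |1 - 4| = 3
|py - cy| = |6 - 5| = 1
|pz - cz| = |-7 - (-9)| = 2
distance = (3+1+2)/2 = 6/2 = 3
radius = 3; distance == radius -> yes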